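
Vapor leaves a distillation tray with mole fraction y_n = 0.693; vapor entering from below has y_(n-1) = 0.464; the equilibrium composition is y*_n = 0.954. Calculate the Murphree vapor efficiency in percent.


Murphree vapor efficiency: EMV = (y_n - y_(n-1)) / (y*_n - y_(n-1)) * 100
EMV = (0.693 - 0.464) / (0.954 - 0.464) * 100 = 0.229 / 0.49 * 100 = 46.73

46.73 %


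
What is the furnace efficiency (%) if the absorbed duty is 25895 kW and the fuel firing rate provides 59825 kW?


Furnace efficiency = Q_absorbed / Q_fuel * 100
= 25895 / 59825 * 100 = 43.28

43.28 %


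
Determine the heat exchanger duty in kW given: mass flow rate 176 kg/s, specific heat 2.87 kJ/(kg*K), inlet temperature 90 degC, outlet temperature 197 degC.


Q = m_dot * cp * delta_T
delta_T = 197 - 90 = 107 K
Q = 176 * 2.87 * 107
= 505.12 * 107
= 54047.84 kW

54047.84 kW


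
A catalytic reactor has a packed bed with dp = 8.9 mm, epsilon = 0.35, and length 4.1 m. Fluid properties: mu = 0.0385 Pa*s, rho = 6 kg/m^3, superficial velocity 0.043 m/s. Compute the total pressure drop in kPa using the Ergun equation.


dp = 8.9 mm = 0.0089 m
Viscous term = 150*0.0385*0.043*(1-0.35)^2 / (0.0089^2*0.35^3) = 30893.2
Inertial term = 1.75*6*0.043^2*(1-0.35) / (0.0089*0.35^3) = 33.0709
dP/L = 30893.2 + 33.0709 = 30926.3 Pa/m
dP = 30926.3 * 4.1 / 1000 = 126.8 kPa

126.8 kPa


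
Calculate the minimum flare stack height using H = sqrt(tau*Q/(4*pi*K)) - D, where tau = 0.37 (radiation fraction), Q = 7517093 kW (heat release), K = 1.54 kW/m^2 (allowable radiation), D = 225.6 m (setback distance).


tau*Q/(4*pi*K) = 0.37 * 7517093 / (4 * pi * 1.54) = 143721
sqrt(143721) = 379.106
H = 379.106 - 225.6 = 153.5

153.5 m


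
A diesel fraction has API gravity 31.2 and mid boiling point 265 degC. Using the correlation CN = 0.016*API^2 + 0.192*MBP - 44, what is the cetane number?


CN = 0.016 * 31.2^2 + 0.192 * 265 - 44
CN = 15.57504 + 50.88 - 44 = 22.45504

22.45504


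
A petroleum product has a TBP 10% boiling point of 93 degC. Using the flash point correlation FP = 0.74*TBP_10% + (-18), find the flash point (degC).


FP = 0.74 * 93 + (-18) = 50.82

50.82 degC


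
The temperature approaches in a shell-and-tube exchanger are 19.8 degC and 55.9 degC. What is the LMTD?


LMTD = (dT1 - dT2) / ln(dT1/dT2)
= (19.8 - 55.9) / ln(19.8 / 55.9) = -36.1 / -1.03788 = 34.78

34.78 degC


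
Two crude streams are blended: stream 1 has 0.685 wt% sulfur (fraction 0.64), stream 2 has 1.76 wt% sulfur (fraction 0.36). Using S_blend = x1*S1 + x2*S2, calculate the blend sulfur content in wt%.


Linear sulfur blending: S_blend = x1*S1 + x2*S2
Contribution 1: 0.64 * 0.685 = 0.4384 wt%
Contribution 2: 0.36 * 1.76 = 0.6336 wt%
S_blend = 0.4384 + 0.6336 = 1.072

1.072 wt%


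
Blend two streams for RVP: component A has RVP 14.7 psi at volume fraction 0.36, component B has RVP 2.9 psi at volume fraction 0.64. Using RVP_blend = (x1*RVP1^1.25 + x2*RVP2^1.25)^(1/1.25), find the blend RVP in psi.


Chevron index: RVP_blend = (sum xi*RVPi^1.25)^(1/1.25)
RVP^1.25 terms: 0.36 * 14.7^1.25 + 0.64 * 2.9^1.25 = 12.7842
RVP_blend = 12.7842^(1/1.25) = 7.680

7.680 psi


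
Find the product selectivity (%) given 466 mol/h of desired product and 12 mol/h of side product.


Selectivity = desired / (desired + undesired) * 100
Total products = 466 + 12 = 478 mol/h
S = 466 / 478 * 100
= 0.9749 * 100
= 97.49 %

97.49 %


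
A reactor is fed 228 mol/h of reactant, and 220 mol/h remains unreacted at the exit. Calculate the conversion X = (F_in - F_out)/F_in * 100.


X = (F_in - F_out) / F_in * 100
Moles reacted = 228 - 220 = 8
X = 8 / 228 * 100
= 0.03509 * 100
= 3.509 %

3.509 %


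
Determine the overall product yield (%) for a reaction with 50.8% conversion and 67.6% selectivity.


Overall yield = conversion (%) * selectivity (%) / 100
Conversion = 50.8%, Selectivity = 67.6%
Y = 50.8 * 67.6 / 100
= 34.3408 %

34.3408 %


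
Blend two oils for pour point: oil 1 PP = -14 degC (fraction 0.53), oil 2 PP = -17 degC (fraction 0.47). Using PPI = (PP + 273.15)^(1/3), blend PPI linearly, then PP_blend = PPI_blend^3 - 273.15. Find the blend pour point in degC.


PPI_1 = (-14 + 273.15)^(1/3) = 6.375541
PPI_2 = (-17 + 273.15)^(1/3) = 6.350844
PPI_blend = 0.53 * 6.375541 + 0.47 * 6.350844 = 6.363933
PP_blend = 6.363933^3 - 273.15 = 257.737 - 273.15 = -15.41

-15.41 degC


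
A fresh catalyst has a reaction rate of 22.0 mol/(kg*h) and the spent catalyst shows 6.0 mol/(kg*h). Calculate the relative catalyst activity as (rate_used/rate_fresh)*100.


Activity (%) = (rate_used / rate_fresh) * 100
rate_used = 6.0, rate_fresh = 22.0
= (6.0 / 22.0) * 100
= 0.2727 * 100 = 27.27

27.27 %


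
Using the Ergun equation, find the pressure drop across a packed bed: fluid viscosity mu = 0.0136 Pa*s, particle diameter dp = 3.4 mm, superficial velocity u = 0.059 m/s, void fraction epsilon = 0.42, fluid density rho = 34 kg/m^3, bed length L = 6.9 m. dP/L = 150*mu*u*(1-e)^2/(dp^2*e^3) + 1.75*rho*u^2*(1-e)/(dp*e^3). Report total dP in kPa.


dp = 3.4 mm = 0.0034 m
Viscous term = 150*0.0136*0.059*(1-0.42)^2 / (0.0034^2*0.42^3) = 47275.1
Inertial term = 1.75*34*0.059^2*(1-0.42) / (0.0034*0.42^3) = 476.894
dP/L = 47275.1 + 476.894 = 47752 Pa/m
dP = 47752 * 6.9 / 1000 = 329.5 kPa

329.5 kPa


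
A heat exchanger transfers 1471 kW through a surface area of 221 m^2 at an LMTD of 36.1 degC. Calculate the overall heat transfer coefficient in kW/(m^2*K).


From Q = U*A*LMTD, U = Q / (A * LMTD)
U = 1471 / (221 * 36.1) = 1471 / 7978.1 = 0.1844

0.1844 kW/(m^2*K)


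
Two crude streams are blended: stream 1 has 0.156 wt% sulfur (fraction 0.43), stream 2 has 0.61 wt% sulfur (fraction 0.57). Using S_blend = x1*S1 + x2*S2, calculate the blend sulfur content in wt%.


Linear sulfur blending: S_blend = x1*S1 + x2*S2
Contribution 1: 0.43 * 0.156 = 0.06708 wt%
Contribution 2: 0.57 * 0.61 = 0.3477 wt%
S_blend = 0.06708 + 0.3477 = 0.41478

0.41478 wt%


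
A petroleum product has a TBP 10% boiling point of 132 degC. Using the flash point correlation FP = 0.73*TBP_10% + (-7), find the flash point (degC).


FP = 0.73 * 132 + (-7) = 89.36

89.36 degC


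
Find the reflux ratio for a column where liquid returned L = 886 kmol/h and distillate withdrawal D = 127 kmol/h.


Reflux ratio definition: R = L / D (liquid returned / distillate withdrawn)
L = 886 kmol/h, D = 127 kmol/h
R = 886 / 127 = 6.976

6.976


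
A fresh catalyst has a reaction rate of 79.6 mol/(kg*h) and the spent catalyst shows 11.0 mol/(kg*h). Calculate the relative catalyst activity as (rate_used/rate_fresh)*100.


Activity (%) = (rate_used / rate_fresh) * 100
rate_used = 11.0, rate_fresh = 79.6
= (11.0 / 79.6) * 100
= 0.1382 * 100 = 13.82

13.82 %


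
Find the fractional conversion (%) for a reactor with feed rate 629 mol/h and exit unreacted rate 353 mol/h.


X = (F_in - F_out) / F_in * 100
Moles reacted = 629 - 353 = 276
X = 276 / 629 * 100
= 0.4388 * 100
= 43.88 %

43.88 %


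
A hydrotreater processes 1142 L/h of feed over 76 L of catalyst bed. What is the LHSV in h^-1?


LHSV = volumetric feed rate / catalyst volume
= 1142 L/h / 76 L
= 15.03 h^-1

15.03 h^-1


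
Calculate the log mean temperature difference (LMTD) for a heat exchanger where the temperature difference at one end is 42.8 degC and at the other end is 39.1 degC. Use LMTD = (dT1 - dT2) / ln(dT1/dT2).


LMTD = (dT1 - dT2) / ln(dT1/dT2)
= (42.8 - 39.1) / ln(42.8 / 39.1) = 3.7 / 0.0904156 = 40.92

40.92 degC


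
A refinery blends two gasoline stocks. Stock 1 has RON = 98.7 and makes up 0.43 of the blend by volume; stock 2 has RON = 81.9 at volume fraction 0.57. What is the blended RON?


Linear blending: RON_blend = sum(vi * RONi)
Contribution 1: 0.43 * 98.7 = 42.441
Contribution 2: 0.57 * 81.9 = 46.683
RON_blend = 42.441 + 46.683 = 89.124

89.124


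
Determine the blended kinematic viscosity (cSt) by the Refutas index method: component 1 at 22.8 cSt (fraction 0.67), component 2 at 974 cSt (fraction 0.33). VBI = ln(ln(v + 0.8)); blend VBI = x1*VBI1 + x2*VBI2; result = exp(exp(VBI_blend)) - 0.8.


Refutas method: VBN_i = 14.534*ln(ln(visc_i + 0.8)) + 10.975, blended linearly by mass fraction; since VBN is linear in VBI_i = ln(ln(visc_i + 0.8)) and the fractions sum to 1, blend VBI directly: visc = exp(exp(VBI_blend)) - 0.8
VBI_1 = ln(ln(22.8 + 0.8)) = 1.15097
VBI_2 = ln(ln(974 + 0.8)) = 1.92894
VBI_blend = 0.67 * 1.15097 + 0.33 * 1.92894 = 1.4077
visc_blend = exp(exp(1.4077)) - 0.8 = 58.73

58.73 cSt


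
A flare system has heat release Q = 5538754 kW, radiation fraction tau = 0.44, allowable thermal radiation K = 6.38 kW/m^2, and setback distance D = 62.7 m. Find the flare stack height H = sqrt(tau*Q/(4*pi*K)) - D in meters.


tau*Q/(4*pi*K) = 0.44 * 5538754 / (4 * pi * 6.38) = 30397.2
sqrt(30397.2) = 174.348
H = 174.348 - 62.7 = 111.6

111.6 m


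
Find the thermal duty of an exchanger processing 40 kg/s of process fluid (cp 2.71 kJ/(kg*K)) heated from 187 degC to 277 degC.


Q = m_dot * cp * delta_T
delta_T = 277 - 187 = 90 K
Q = 40 * 2.71 * 90
= 108.4 * 90
= 9756 kW

9756 kW


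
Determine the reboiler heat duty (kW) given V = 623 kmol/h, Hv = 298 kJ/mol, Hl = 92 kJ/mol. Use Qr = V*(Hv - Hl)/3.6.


Qr = 623 * (298 - 92) / 3.6 = 623 * 206 / 3.6 = 35650

35650 kW


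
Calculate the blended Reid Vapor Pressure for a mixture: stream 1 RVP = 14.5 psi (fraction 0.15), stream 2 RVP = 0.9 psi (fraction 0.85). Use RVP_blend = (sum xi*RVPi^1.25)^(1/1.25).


Chevron index: RVP_blend = (sum xi*RVPi^1.25)^(1/1.25)
RVP^1.25 terms: 0.15 * 14.5^1.25 + 0.85 * 0.9^1.25 = 4.98937
RVP_blend = 4.98937^(1/1.25) = 3.618

3.618 psi


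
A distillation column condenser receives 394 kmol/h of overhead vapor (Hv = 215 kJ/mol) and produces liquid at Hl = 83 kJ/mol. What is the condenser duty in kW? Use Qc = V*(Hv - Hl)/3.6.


Qc = 394 * (215 - 83) / 3.6 = 394 * 132 / 3.6 = 14450

14450 kW


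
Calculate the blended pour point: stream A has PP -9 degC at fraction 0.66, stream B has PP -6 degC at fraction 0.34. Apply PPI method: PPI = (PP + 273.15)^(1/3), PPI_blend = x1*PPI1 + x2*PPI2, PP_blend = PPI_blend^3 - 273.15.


PPI_1 = (-9 + 273.15)^(1/3) = 6.416283
PPI_2 = (-6 + 273.15)^(1/3) = 6.440482
PPI_blend = 0.66 * 6.416283 + 0.34 * 6.440482 = 6.424511
PP_blend = 6.424511^3 - 273.15 = 265.1675 - 273.15 = -7.98

-7.98 degC


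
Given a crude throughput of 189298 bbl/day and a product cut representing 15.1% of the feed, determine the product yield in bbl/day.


Crude throughput = 189298 bbl/day
Fraction yield = 15.1%
yield = throughput * fraction / 100
yield = 189298 * 15.1 / 100 = 28583.998

28583.998 bbl/day


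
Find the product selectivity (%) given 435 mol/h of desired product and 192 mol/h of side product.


Selectivity = desired / (desired + undesired) * 100
Total products = 435 + 192 = 627 mol/h
S = 435 / 627 * 100
= 0.6938 * 100
= 69.38 %

69.38 %


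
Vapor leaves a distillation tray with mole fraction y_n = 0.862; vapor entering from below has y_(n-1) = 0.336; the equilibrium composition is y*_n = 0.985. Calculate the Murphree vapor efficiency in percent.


Murphree vapor efficiency: EMV = (y_n - y_(n-1)) / (y*_n - y_(n-1)) * 100
EMV = (0.862 - 0.336) / (0.985 - 0.336) * 100 = 0.526 / 0.649 * 100 = 81.05

81.05 %


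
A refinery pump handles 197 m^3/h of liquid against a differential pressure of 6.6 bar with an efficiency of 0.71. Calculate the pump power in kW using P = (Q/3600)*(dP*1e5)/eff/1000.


Q = 197 / 3600 = 0.0547222 m^3/s
P = 0.0547222 * (6.6 * 1e5) / 0.71 / 1000 = 50.87

50.87 kW


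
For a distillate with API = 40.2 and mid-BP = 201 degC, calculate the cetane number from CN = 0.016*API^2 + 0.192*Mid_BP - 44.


CN = 0.016 * 40.2^2 + 0.192 * 201 - 44
CN = 25.85664 + 38.592 - 44 = 20.44864

20.44864


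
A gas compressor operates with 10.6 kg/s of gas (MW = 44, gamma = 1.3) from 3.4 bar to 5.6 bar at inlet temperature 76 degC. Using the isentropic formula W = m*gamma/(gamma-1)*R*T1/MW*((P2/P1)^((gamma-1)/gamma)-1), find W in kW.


Isentropic work: W = m*(gamma/(gamma-1))*(R*T1/MW)*((P2/P1)^((gamma-1)/gamma) - 1)
T1 = 76 + 273.15 = 349.15 K
Pressure ratio = 5.6 / 3.4 = 1.64706
Exponent = (1.3 - 1)/1.3 = 0.230769
(P2/P1)^exp - 1 = 1.64706^0.230769 - 1 = 0.122044
W = 10.6 * 1.3 / 0.3 * 8.314 * 349.15 / 44 * 0.122044 = 369.8

369.8 kW


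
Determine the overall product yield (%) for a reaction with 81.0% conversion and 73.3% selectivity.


Overall yield = conversion (%) * selectivity (%) / 100
Conversion = 81.0%, Selectivity = 73.3%
Y = 81.0 * 73.3 / 100
= 59.373 %

59.373 %


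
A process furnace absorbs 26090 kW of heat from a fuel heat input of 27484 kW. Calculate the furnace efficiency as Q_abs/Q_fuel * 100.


Furnace efficiency = Q_absorbed / Q_fuel * 100
= 26090 / 27484 * 100 = 94.93

94.93 %


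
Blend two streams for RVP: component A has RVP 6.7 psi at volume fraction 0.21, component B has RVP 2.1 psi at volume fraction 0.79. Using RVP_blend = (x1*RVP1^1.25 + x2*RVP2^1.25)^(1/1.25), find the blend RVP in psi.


Chevron index: RVP_blend = (sum xi*RVPi^1.25)^(1/1.25)
RVP^1.25 terms: 0.21 * 6.7^1.25 + 0.79 * 2.1^1.25 = 4.26077
RVP_blend = 4.26077^(1/1.25) = 3.189

3.189 psi


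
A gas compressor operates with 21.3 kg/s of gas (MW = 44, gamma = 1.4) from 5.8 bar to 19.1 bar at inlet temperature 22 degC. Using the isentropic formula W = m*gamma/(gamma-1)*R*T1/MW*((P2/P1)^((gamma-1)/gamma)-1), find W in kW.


Isentropic work: W = m*(gamma/(gamma-1))*(R*T1/MW)*((P2/P1)^((gamma-1)/gamma) - 1)
T1 = 22 + 273.15 = 295.15 K
Pressure ratio = 19.1 / 5.8 = 3.2931
Exponent = (1.4 - 1)/1.4 = 0.285714
(P2/P1)^exp - 1 = 3.2931^0.285714 - 1 = 0.405682
W = 21.3 * 1.4 / 0.4 * 8.314 * 295.15 / 44 * 0.405682 = 1687

1687 kW


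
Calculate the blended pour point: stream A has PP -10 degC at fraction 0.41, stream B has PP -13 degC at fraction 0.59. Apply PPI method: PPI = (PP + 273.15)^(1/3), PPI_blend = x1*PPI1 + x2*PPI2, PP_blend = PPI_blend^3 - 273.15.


PPI_1 = (-10 + 273.15)^(1/3) = 6.408176
PPI_2 = (-13 + 273.15)^(1/3) = 6.383731
PPI_blend = 0.41 * 6.408176 + 0.59 * 6.383731 = 6.393753
PP_blend = 6.393753^3 - 273.15 = 261.3771 - 273.15 = -11.77

-11.77 degC


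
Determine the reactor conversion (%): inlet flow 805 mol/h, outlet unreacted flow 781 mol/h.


X = (F_in - F_out) / F_in * 100
Moles reacted = 805 - 781 = 24
X = 24 / 805 * 100
= 0.02981 * 100
= 2.981 %

2.981 %


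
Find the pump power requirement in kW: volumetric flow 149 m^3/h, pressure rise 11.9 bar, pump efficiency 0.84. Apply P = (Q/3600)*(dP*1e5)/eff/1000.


Q = 149 / 3600 = 0.0413889 m^3/s
P = 0.0413889 * (11.9 * 1e5) / 0.84 / 1000 = 58.63

58.63 kW


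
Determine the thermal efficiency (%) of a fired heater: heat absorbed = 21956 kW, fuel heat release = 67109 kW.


Furnace efficiency = Q_absorbed / Q_fuel * 100
= 21956 / 67109 * 100 = 32.72

32.72 %


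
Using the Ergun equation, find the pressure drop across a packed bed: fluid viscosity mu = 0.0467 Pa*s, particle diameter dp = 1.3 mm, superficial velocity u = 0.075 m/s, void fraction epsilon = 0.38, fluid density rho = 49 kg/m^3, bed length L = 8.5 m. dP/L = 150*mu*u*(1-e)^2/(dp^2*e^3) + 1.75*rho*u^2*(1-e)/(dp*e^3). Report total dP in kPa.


dp = 1.3 mm = 0.0013 m
Viscous term = 150*0.0467*0.075*(1-0.38)^2 / (0.0013^2*0.38^3) = 2177790
Inertial term = 1.75*49*0.075^2*(1-0.38) / (0.0013*0.38^3) = 4192.32
dP/L = 2177790 + 4192.32 = 2181980 Pa/m
dP = 2181980 * 8.5 / 1000 = 18550 kPa

18550 kPa


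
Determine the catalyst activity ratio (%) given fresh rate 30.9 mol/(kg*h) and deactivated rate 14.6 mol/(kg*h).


Activity (%) = (rate_used / rate_fresh) * 100
rate_used = 14.6, rate_fresh = 30.9
= (14.6 / 30.9) * 100
= 0.4725 * 100 = 47.25

47.25 %


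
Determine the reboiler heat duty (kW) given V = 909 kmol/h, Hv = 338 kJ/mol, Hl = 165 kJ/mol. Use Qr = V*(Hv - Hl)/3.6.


Qr = 909 * (338 - 165) / 3.6 = 909 * 173 / 3.6 = 43680

43680 kW


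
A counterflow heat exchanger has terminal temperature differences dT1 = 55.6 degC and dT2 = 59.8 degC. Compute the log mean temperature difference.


LMTD = (dT1 - dT2) / ln(dT1/dT2)
= (55.6 - 59.8) / ln(55.6 / 59.8) = -4.2 / -0.0728225 = 57.67

57.67 degC


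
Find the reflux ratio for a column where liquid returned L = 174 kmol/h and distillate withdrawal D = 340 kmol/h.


Reflux ratio definition: R = L / D (liquid returned / distillate withdrawn)
L = 174 kmol/h, D = 340 kmol/h
R = 174 / 340 = 0.5118

0.5118


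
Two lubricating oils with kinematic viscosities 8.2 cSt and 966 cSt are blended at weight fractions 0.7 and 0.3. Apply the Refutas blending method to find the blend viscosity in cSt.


Refutas method: VBN_i = 14.534*ln(ln(visc_i + 0.8)) + 10.975, blended linearly by mass fraction; since VBN is linear in VBI_i = ln(ln(visc_i + 0.8)) and the fractions sum to 1, blend VBI directly: visc = exp(exp(VBI_blend)) - 0.8
VBI_1 = ln(ln(8.2 + 0.8)) = 0.787195
VBI_2 = ln(ln(966 + 0.8)) = 1.92774
VBI_blend = 0.7 * 0.787195 + 0.3 * 1.92774 = 1.12936
visc_blend = exp(exp(1.12936)) - 0.8 = 21.26

21.26 cSt


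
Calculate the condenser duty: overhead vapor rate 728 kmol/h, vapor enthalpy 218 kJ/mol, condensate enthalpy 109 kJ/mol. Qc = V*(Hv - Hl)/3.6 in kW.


Qc = 728 * (218 - 109) / 3.6 = 728 * 109 / 3.6 = 22040

22040 kW


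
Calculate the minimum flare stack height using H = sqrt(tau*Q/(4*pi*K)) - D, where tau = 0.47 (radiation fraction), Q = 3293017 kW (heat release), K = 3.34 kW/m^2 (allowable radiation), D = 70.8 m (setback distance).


tau*Q/(4*pi*K) = 0.47 * 3293017 / (4 * pi * 3.34) = 36875.3
sqrt(36875.3) = 192.029
H = 192.029 - 70.8 = 121.2

121.2 m


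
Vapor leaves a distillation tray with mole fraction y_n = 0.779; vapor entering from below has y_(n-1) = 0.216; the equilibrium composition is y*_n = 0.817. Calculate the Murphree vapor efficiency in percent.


Murphree vapor efficiency: EMV = (y_n - y_(n-1)) / (y*_n - y_(n-1)) * 100
EMV = (0.779 - 0.216) / (0.817 - 0.216) * 100 = 0.563 / 0.601 * 100 = 93.68

93.68 %


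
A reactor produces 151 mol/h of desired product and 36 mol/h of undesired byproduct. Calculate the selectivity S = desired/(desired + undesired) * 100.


Selectivity = desired / (desired + undesired) * 100
Total products = 151 + 36 = 187 mol/h
S = 151 / 187 * 100
= 0.8075 * 100
= 80.75 %

80.75 %


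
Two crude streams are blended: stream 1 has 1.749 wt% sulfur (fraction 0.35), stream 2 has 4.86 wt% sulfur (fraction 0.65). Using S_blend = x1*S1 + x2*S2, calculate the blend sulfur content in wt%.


Linear sulfur blending: S_blend = x1*S1 + x2*S2
Contribution 1: 0.35 * 1.749 = 0.61215 wt%
Contribution 2: 0.65 * 4.86 = 3.159 wt%
S_blend = 0.61215 + 3.159 = 3.77115

3.77115 wt%


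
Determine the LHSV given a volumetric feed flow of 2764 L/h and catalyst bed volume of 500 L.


LHSV = volumetric feed rate / catalyst volume
= 2764 L/h / 500 L
= 5.528 h^-1

5.528 h^-1


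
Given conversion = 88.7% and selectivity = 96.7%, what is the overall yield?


Overall yield = conversion (%) * selectivity (%) / 100
Conversion = 88.7%, Selectivity = 96.7%
Y = 88.7 * 96.7 / 100
= 85.7729 %

85.7729 %


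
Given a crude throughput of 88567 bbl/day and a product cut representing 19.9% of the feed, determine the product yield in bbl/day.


Crude throughput = 88567 bbl/day
Fraction yield = 19.9%
yield = throughput * fraction / 100
yield = 88567 * 19.9 / 100 = 17624.833

17624.833 bbl/day


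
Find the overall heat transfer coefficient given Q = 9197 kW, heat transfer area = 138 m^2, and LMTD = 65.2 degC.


From Q = U*A*LMTD, U = Q / (A * LMTD)
U = 9197 / (138 * 65.2) = 9197 / 8997.6 = 1.022

1.022 kW/(m^2*K)


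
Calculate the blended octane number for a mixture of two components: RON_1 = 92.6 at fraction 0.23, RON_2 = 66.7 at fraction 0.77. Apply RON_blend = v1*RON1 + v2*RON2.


Linear blending: RON_blend = sum(vi * RONi)
Contribution 1: 0.23 * 92.6 = 21.298
Contribution 2: 0.77 * 66.7 = 51.359
RON_blend = 21.298 + 51.359 = 72.657

72.657


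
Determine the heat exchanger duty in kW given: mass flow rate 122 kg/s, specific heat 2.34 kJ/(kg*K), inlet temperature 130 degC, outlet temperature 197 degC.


Q = m_dot * cp * delta_T
delta_T = 197 - 130 = 67 K
Q = 122 * 2.34 * 67
= 285.48 * 67
= 19127.16 kW

19127.16 kW


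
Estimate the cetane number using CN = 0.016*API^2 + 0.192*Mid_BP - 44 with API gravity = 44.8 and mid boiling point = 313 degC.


CN = 0.016 * 44.8^2 + 0.192 * 313 - 44
CN = 32.11264 + 60.096 - 44 = 48.20864

48.20864


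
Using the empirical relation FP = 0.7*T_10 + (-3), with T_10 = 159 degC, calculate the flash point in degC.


FP = 0.7 * 159 + (-3) = 108.3

108.3 degC


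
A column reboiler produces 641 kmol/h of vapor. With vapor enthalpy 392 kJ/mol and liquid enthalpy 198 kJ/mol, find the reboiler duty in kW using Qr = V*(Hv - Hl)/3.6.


Qr = 641 * (392 - 198) / 3.6 = 641 * 194 / 3.6 = 34540

34540 kW


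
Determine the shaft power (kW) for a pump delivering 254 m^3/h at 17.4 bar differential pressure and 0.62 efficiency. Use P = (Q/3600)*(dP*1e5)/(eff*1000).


Q = 254 / 3600 = 0.0705556 m^3/s
P = 0.0705556 * (17.4 * 1e5) / 0.62 / 1000 = 198.0

198.0 kW


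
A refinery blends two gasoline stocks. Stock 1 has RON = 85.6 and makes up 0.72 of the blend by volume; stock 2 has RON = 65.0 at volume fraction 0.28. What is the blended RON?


Linear blending: RON_blend = sum(vi * RONi)
Contribution 1: 0.72 * 85.6 = 61.632
Contribution 2: 0.28 * 65.0 = 18.2
RON_blend = 61.632 + 18.2 = 79.832

79.832


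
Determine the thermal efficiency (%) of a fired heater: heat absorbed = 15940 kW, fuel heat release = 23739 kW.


Furnace efficiency = Q_absorbed / Q_fuel * 100
= 15940 / 23739 * 100 = 67.15

67.15 %


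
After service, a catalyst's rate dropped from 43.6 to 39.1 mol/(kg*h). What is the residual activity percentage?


Activity (%) = (rate_used / rate_fresh) * 100
rate_used = 39.1, rate_fresh = 43.6
= (39.1 / 43.6) * 100
= 0.8968 * 100 = 89.68

89.68 %


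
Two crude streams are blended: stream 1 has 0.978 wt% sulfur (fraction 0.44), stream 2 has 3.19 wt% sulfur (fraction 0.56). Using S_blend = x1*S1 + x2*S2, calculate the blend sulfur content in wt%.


Linear sulfur blending: S_blend = x1*S1 + x2*S2
Contribution 1: 0.44 * 0.978 = 0.43032 wt%
Contribution 2: 0.56 * 3.19 = 1.7864 wt%
S_blend = 0.43032 + 1.7864 = 2.21672

2.21672 wt%


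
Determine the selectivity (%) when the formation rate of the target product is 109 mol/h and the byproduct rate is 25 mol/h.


Selectivity = desired / (desired + undesired) * 100
Total products = 109 + 25 = 134 mol/h
S = 109 / 134 * 100
= 0.8134 * 100
= 81.34 %

81.34 %


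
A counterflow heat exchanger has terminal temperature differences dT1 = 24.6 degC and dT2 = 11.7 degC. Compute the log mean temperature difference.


LMTD = (dT1 - dT2) / ln(dT1/dT2)
= (24.6 - 11.7) / ln(24.6 / 11.7) = 12.9 / 0.743158 = 17.36

17.36 degC


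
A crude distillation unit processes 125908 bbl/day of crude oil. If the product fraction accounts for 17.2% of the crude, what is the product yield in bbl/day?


Crude throughput = 125908 bbl/day
Fraction yield = 17.2%
yield = throughput * fraction / 100
yield = 125908 * 17.2 / 100 = 21656.176

21656.176 bbl/day


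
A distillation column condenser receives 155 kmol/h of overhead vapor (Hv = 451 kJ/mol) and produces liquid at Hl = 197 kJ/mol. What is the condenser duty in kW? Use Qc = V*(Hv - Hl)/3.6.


Qc = 155 * (451 - 197) / 3.6 = 155 * 254 / 3.6 = 10940

10940 kW


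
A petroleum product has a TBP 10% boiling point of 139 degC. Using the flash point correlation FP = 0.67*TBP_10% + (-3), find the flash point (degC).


FP = 0.67 * 139 + (-3) = 90.13

90.13 degC


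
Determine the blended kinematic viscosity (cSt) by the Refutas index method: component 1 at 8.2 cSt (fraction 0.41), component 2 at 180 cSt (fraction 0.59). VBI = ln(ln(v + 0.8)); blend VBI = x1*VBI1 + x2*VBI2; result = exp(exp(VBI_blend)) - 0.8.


Refutas method: VBN_i = 14.534*ln(ln(visc_i + 0.8)) + 10.975, blended linearly by mass fraction; since VBN is linear in VBI_i = ln(ln(visc_i + 0.8)) and the fractions sum to 1, blend VBI directly: visc = exp(exp(VBI_blend)) - 0.8
VBI_1 = ln(ln(8.2 + 0.8)) = 0.787195
VBI_2 = ln(ln(180 + 0.8)) = 1.64816
VBI_blend = 0.41 * 0.787195 + 0.59 * 1.64816 = 1.29516
visc_blend = exp(exp(1.29516)) - 0.8 = 37.74

37.74 cSt


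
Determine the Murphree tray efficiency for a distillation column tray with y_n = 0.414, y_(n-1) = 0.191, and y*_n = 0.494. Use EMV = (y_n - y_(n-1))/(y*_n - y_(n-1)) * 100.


Murphree vapor efficiency: EMV = (y_n - y_(n-1)) / (y*_n - y_(n-1)) * 100
EMV = (0.414 - 0.191) / (0.494 - 0.191) * 100 = 0.223 / 0.303 * 100 = 73.60

73.60 %


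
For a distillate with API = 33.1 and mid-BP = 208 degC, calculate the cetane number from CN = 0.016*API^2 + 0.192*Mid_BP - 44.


CN = 0.016 * 33.1^2 + 0.192 * 208 - 44
CN = 17.52976 + 39.936 - 44 = 13.46576

13.46576


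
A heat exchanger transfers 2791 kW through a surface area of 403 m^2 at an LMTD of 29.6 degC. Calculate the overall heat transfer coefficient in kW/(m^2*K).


From Q = U*A*LMTD, U = Q / (A * LMTD)
U = 2791 / (403 * 29.6) = 2791 / 11928.8 = 0.2340

0.2340 kW/(m^2*K)


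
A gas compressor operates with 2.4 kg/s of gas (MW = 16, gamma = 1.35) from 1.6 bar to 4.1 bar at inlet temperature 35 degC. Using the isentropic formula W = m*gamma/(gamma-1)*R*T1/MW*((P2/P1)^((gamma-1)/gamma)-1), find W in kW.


Isentropic work: W = m*(gamma/(gamma-1))*(R*T1/MW)*((P2/P1)^((gamma-1)/gamma) - 1)
T1 = 35 + 273.15 = 308.15 K
Pressure ratio = 4.1 / 1.6 = 2.5625
Exponent = (1.35 - 1)/1.35 = 0.259259
(P2/P1)^exp - 1 = 2.5625^0.259259 - 1 = 0.276291
W = 2.4 * 1.35 / 0.35 * 8.314 * 308.15 / 16 * 0.276291 = 409.5

409.5 kW


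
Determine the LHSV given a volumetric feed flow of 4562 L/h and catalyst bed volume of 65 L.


LHSV = volumetric feed rate / catalyst volume
= 4562 L/h / 65 L
= 70.18 h^-1

70.18 h^-1


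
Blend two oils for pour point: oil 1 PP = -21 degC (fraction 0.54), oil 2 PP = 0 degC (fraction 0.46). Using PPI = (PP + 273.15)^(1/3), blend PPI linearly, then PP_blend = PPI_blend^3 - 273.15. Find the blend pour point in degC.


PPI_1 = (-21 + 273.15)^(1/3) = 6.317613
PPI_2 = (0 + 273.15)^(1/3) = 6.488342
PPI_blend = 0.54 * 6.317613 + 0.46 * 6.488342 = 6.396148
PP_blend = 6.396148^3 - 273.15 = 261.671 - 273.15 = -11.48

-11.48 degC


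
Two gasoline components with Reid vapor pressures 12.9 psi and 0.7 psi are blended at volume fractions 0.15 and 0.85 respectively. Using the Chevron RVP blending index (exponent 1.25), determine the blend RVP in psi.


Chevron index: RVP_blend = (sum xi*RVPi^1.25)^(1/1.25)
RVP^1.25 terms: 0.15 * 12.9^1.25 + 0.85 * 0.7^1.25 = 4.21139
RVP_blend = 4.21139^(1/1.25) = 3.159

3.159 psi


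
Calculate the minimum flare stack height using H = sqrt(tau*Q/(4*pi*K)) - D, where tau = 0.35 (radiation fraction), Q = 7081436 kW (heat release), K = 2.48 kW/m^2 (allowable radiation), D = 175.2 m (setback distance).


tau*Q/(4*pi*K) = 0.35 * 7081436 / (4 * pi * 2.48) = 79529.4
sqrt(79529.4) = 282.01
H = 282.01 - 175.2 = 106.8

106.8 m


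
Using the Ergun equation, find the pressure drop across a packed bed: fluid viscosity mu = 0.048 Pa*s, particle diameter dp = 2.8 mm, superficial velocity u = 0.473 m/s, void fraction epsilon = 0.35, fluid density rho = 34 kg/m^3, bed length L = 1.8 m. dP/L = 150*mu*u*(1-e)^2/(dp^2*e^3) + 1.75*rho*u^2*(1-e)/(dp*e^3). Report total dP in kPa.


dp = 2.8 mm = 0.0028 m
Viscous term = 150*0.048*0.473*(1-0.35)^2 / (0.0028^2*0.35^3) = 4280560
Inertial term = 1.75*34*0.473^2*(1-0.35) / (0.0028*0.35^3) = 72076
dP/L = 4280560 + 72076 = 4352640 Pa/m
dP = 4352640 * 1.8 / 1000 = 7835 kPa

7835 kPa


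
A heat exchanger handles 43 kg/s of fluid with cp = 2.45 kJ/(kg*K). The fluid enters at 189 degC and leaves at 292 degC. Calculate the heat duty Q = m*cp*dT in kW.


Q = m_dot * cp * delta_T
delta_T = 292 - 189 = 103 K
Q = 43 * 2.45 * 103
= 105.35 * 103
= 10851.05 kW

10851.05 kW


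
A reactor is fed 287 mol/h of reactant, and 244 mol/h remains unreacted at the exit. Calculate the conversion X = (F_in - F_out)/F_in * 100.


X = (F_in - F_out) / F_in * 100
Moles reacted = 287 - 244 = 43
X = 43 / 287 * 100
= 0.1498 * 100
= 14.98 %

14.98 %


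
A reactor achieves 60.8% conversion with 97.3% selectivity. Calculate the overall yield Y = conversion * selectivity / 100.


Overall yield = conversion (%) * selectivity (%) / 100
Conversion = 60.8%, Selectivity = 97.3%
Y = 60.8 * 97.3 / 100
= 59.1584 %

59.1584 %


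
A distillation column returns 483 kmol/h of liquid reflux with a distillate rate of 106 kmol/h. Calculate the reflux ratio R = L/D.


Reflux ratio definition: R = L / D (liquid returned / distillate withdrawn)
L = 483 kmol/h, D = 106 kmol/h
R = 483 / 106 = 4.557

4.557


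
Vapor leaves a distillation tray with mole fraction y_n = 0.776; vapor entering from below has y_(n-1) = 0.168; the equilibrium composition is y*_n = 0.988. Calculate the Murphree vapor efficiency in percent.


Murphree vapor efficiency: EMV = (y_n - y_(n-1)) / (y*_n - y_(n-1)) * 100
EMV = (0.776 - 0.168) / (0.988 - 0.168) * 100 = 0.608 / 0.82 * 100 = 74.15

74.15 %


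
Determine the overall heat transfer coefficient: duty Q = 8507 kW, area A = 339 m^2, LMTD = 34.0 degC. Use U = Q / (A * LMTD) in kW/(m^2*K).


From Q = U*A*LMTD, U = Q / (A * LMTD)
U = 8507 / (339 * 34.0) = 8507 / 11526 = 0.7381

0.7381 kW/(m^2*K)


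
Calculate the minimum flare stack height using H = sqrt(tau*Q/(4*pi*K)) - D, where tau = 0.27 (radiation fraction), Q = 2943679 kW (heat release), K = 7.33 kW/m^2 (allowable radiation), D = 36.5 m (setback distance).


tau*Q/(4*pi*K) = 0.27 * 2943679 / (4 * pi * 7.33) = 8628.6
sqrt(8628.6) = 92.8903
H = 92.8903 - 36.5 = 56.39

56.39 m


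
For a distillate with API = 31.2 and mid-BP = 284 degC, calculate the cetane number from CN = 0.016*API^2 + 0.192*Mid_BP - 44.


CN = 0.016 * 31.2^2 + 0.192 * 284 - 44
CN = 15.57504 + 54.528 - 44 = 26.10304

26.10304


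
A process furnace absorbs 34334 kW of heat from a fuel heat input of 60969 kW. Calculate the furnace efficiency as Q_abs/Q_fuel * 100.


Furnace efficiency = Q_absorbed / Q_fuel * 100
= 34334 / 60969 * 100 = 56.31

56.31 %


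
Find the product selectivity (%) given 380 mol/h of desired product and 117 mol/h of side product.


Selectivity = desired / (desired + undesired) * 100
Total products = 380 + 117 = 497 mol/h
S = 380 / 497 * 100
= 0.7646 * 100
= 76.46 %

76.46 %


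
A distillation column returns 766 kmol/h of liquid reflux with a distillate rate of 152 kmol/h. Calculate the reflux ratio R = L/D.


Reflux ratio definition: R = L / D (liquid returned / distillate withdrawn)
L = 766 kmol/h, D = 152 kmol/h
R = 766 / 152 = 5.039

5.039


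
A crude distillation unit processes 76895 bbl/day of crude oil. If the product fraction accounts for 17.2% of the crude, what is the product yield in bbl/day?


Crude throughput = 76895 bbl/day
Fraction yield = 17.2%
yield = throughput * fraction / 100
yield = 76895 * 17.2 / 100 = 13225.94

13225.94 bbl/day


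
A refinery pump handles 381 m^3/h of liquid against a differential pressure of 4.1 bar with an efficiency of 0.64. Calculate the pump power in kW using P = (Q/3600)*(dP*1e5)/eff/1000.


Q = 381 / 3600 = 0.105833 m^3/s
P = 0.105833 * (4.1 * 1e5) / 0.64 / 1000 = 67.80

67.80 kW


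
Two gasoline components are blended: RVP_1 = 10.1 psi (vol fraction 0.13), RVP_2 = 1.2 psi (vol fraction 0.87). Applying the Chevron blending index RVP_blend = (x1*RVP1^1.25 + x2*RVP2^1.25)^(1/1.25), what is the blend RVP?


Chevron index: RVP_blend = (sum xi*RVPi^1.25)^(1/1.25)
RVP^1.25 terms: 0.13 * 10.1^1.25 + 0.87 * 1.2^1.25 = 3.43338
RVP_blend = 3.43338^(1/1.25) = 2.683

2.683 psi


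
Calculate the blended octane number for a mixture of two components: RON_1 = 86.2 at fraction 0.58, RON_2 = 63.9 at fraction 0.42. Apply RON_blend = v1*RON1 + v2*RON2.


Linear blending: RON_blend = sum(vi * RONi)
Contribution 1: 0.58 * 86.2 = 49.996
Contribution 2: 0.42 * 63.9 = 26.838
RON_blend = 49.996 + 26.838 = 76.834

76.834


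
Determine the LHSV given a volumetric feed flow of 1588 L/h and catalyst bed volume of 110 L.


LHSV = volumetric feed rate / catalyst volume
= 1588 L/h / 110 L
= 14.44 h^-1

14.44 h^-1


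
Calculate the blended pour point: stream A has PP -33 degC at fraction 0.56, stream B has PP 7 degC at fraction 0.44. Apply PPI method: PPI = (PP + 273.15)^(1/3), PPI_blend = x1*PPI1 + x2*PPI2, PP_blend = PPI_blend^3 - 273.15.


PPI_1 = (-33 + 273.15)^(1/3) = 6.215759
PPI_2 = (7 + 273.15)^(1/3) = 6.543301
PPI_blend = 0.56 * 6.215759 + 0.44 * 6.543301 = 6.359877
PP_blend = 6.359877^3 - 273.15 = 257.2445 - 273.15 = -15.91

-15.91 degC


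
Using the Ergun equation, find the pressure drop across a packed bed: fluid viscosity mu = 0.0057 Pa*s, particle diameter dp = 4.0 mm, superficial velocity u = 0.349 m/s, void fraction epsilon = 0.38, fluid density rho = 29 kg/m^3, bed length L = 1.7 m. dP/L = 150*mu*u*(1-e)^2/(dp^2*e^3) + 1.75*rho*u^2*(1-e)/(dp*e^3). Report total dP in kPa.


dp = 4.0 mm = 0.004 m
Viscous term = 150*0.0057*0.349*(1-0.38)^2 / (0.004^2*0.38^3) = 130648
Inertial term = 1.75*29*0.349^2*(1-0.38) / (0.004*0.38^3) = 17460.9
dP/L = 130648 + 17460.9 = 148109 Pa/m
dP = 148109 * 1.7 / 1000 = 251.8 kPa

251.8 kPa


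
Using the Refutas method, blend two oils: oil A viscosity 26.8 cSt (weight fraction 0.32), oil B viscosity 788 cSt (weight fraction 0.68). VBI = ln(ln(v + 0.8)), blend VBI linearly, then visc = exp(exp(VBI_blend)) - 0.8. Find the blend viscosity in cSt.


Refutas method: VBN_i = 14.534*ln(ln(visc_i + 0.8)) + 10.975, blended linearly by mass fraction; since VBN is linear in VBI_i = ln(ln(visc_i + 0.8)) and the fractions sum to 1, blend VBI directly: visc = exp(exp(VBI_blend)) - 0.8
VBI_1 = ln(ln(26.8 + 0.8)) = 1.19931
VBI_2 = ln(ln(788 + 0.8)) = 1.8977
VBI_blend = 0.32 * 1.19931 + 0.68 * 1.8977 = 1.67422
visc_blend = exp(exp(1.67422)) - 0.8 = 206.6

206.6 cSt


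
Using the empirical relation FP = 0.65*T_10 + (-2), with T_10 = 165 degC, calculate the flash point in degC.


FP = 0.65 * 165 + (-2) = 105.25

105.25 degC


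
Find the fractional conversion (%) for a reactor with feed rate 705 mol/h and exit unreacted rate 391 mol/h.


X = (F_in - F_out) / F_in * 100
Moles reacted = 705 - 391 = 314
X = 314 / 705 * 100
= 0.4454 * 100
= 44.54 %

44.54 %


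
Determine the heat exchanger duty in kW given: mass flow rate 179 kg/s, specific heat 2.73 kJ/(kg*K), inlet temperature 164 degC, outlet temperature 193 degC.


Q = m_dot * cp * delta_T
delta_T = 193 - 164 = 29 K
Q = 179 * 2.73 * 29
= 488.67 * 29
= 14171.43 kW

14171.43 kW


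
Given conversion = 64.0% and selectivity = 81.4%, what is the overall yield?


Overall yield = conversion (%) * selectivity (%) / 100
Conversion = 64.0%, Selectivity = 81.4%
Y = 64.0 * 81.4 / 100
= 52.096 %

52.096 %


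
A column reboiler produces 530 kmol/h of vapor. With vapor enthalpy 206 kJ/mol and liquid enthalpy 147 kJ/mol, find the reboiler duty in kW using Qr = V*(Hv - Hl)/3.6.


Qr = 530 * (206 - 147) / 3.6 = 530 * 59 / 3.6 = 8686

8686 kW


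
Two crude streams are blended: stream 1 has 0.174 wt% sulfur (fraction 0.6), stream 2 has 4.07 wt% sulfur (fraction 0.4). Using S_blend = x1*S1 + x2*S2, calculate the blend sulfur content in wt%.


Linear sulfur blending: S_blend = x1*S1 + x2*S2
Contribution 1: 0.6 * 0.174 = 0.1044 wt%
Contribution 2: 0.4 * 4.07 = 1.628 wt%
S_blend = 0.1044 + 1.628 = 1.7324

1.7324 wt%


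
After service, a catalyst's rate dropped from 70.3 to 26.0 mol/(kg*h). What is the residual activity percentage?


Activity (%) = (rate_used / rate_fresh) * 100
rate_used = 26.0, rate_fresh = 70.3
= (26.0 / 70.3) * 100
= 0.3698 * 100 = 36.98

36.98 %


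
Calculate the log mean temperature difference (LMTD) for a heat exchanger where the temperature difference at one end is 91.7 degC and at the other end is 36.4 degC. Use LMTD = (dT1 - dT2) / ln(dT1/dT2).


LMTD = (dT1 - dT2) / ln(dT1/dT2)
= (91.7 - 36.4) / ln(91.7 / 36.4) = 55.3 / 0.923954 = 59.85

59.85 degC


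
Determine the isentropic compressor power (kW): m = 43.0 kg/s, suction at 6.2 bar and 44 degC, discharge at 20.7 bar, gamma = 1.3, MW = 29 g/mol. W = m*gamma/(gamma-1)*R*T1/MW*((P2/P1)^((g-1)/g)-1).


Isentropic work: W = m*(gamma/(gamma-1))*(R*T1/MW)*((P2/P1)^((gamma-1)/gamma) - 1)
T1 = 44 + 273.15 = 317.15 K
Pressure ratio = 20.7 / 6.2 = 3.33871
Exponent = (1.3 - 1)/1.3 = 0.230769
(P2/P1)^exp - 1 = 3.33871^0.230769 - 1 = 0.320766
W = 43.0 * 1.3 / 0.3 * 8.314 * 317.15 / 29 * 0.320766 = 5434

5434 kW


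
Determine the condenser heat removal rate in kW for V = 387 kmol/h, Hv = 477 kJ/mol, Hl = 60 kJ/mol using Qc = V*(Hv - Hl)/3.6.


Qc = 387 * (477 - 60) / 3.6 = 387 * 417 / 3.6 = 44830

44830 kW


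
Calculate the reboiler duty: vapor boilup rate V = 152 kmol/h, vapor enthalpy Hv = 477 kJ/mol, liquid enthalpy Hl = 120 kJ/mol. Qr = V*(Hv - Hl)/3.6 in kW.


Qr = 152 * (477 - 120) / 3.6 = 152 * 357 / 3.6 = 15070

15070 kW


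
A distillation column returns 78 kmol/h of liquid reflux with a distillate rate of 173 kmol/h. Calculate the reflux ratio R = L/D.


Reflux ratio definition: R = L / D (liquid returned / distillate withdrawn)
L = 78 kmol/h, D = 173 kmol/h
R = 78 / 173 = 0.4509

0.4509


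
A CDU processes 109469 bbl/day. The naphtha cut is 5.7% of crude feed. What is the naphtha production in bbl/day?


Crude throughput = 109469 bbl/day
Fraction yield = 5.7%
yield = throughput * fraction / 100
yield = 109469 * 5.7 / 100 = 6239.733

6239.733 bbl/day


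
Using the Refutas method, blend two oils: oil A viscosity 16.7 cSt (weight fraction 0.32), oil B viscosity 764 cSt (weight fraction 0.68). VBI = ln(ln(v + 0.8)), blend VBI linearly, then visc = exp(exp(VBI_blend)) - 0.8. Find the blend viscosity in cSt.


Refutas method: VBN_i = 14.534*ln(ln(visc_i + 0.8)) + 10.975, blended linearly by mass fraction; since VBN is linear in VBI_i = ln(ln(visc_i + 0.8)) and the fractions sum to 1, blend VBI directly: visc = exp(exp(VBI_blend)) - 0.8
VBI_1 = ln(ln(16.7 + 0.8)) = 1.05159
VBI_2 = ln(ln(764 + 0.8)) = 1.89305
VBI_blend = 0.32 * 1.05159 + 0.68 * 1.89305 = 1.62378
visc_blend = exp(exp(1.62378)) - 0.8 = 158.7

158.7 cSt


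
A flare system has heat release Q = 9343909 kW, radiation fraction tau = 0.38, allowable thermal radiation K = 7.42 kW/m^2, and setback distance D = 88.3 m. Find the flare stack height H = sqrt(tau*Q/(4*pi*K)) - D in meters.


tau*Q/(4*pi*K) = 0.38 * 9343909 / (4 * pi * 7.42) = 38080.1
sqrt(38080.1) = 195.141
H = 195.141 - 88.3 = 106.8

106.8 m


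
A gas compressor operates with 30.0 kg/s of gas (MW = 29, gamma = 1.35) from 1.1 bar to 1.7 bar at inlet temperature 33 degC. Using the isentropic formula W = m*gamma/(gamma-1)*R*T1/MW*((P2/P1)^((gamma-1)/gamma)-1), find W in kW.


Isentropic work: W = m*(gamma/(gamma-1))*(R*T1/MW)*((P2/P1)^((gamma-1)/gamma) - 1)
T1 = 33 + 273.15 = 306.15 K
Pressure ratio = 1.7 / 1.1 = 1.54545
Exponent = (1.35 - 1)/1.35 = 0.259259
(P2/P1)^exp - 1 = 1.54545^0.259259 - 1 = 0.119474
W = 30.0 * 1.35 / 0.35 * 8.314 * 306.15 / 29 * 0.119474 = 1213

1213 kW


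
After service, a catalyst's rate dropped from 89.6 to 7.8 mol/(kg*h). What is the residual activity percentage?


Activity (%) = (rate_used / rate_fresh) * 100
rate_used = 7.8, rate_fresh = 89.6
= (7.8 / 89.6) * 100
= 0.08705 * 100 = 8.705

8.705 %


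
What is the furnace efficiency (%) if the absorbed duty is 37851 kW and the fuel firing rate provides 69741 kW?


Furnace efficiency = Q_absorbed / Q_fuel * 100
= 37851 / 69741 * 100 = 54.27

54.27 %
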